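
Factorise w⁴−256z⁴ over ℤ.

(w+4z)(w−4z)(w²+16z²)

Write as (w²)² − (16z²)², then factor w²−16z² once more.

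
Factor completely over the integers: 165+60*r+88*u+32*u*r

Group as (32*u*r+88*u) + (60*r+165) = 8*u*(4*r+11) + 15*(4*r+11).
Both groups share the factor (4*r+11).

(4*r+11)*(8*u+15)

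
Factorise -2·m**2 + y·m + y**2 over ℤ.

Group: y·(y - m) + 2·m·(y - m); both groups contain (y - m).

(y - m)·(y + 2·m)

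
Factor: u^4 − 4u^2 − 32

(u^2 + 4)(u^2 − 8)

Substitute w = u^2 to get a quadratic in w, then factor.
u^2 − 8 is irreducible over ℤ (8 is not a perfect square).
u^2 + 4 is irreducible over ℤ (sum of squares).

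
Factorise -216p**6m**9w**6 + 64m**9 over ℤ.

Factor out 8m**9 first: what remains is -27p**6w**6 + 8.
Recognize a difference of cubes with the parts 2 and 3p**2w**2.

-8m**9(3p**2w**2 - 2)(9p**4w**4 + 6p**2w**2 + 4)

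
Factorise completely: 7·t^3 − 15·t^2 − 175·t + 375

(7·t − 15)·(t + 5)·(t − 5)

Testing divisors of the constant over divisors of the leading coefficient, t = 15/7 is a root, so (7·t − 15) divides it; the quotient is t^2 − 25.
The remaining quadratic factors as (t − 5)(t + 5).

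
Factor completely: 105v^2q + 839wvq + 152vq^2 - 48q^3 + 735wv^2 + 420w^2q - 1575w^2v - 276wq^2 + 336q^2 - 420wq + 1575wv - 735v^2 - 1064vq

-(15w - 7v - 12q)(15v - 4q)(7w + q - 7)

Group: 15w(-105wv + 28wq - 15vq + 105v + 4q^2 - 28q) + (-7v - 12q)(-105wv + 28wq - 15vq + 105v + 4q^2 - 28q); both groups contain (-105wv + 28wq - 15vq + 105v + 4q^2 - 28q), so (15w - 7v - 12q) is a factor with cofactor -105wv + 28wq - 15vq + 105v + 4q^2 - 28q.
The cofactor groups again: -105wv + 28wq - 15vq + 105v + 4q^2 - 28q = -15v(7w + q - 7) + 4q(7w + q - 7); both groups contain (7w + q - 7), giving -(15v - 4q)(7w + q - 7).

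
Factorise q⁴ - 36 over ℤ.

(q² + 6)(q² - 6)

Substitute u = q² to get a quadratic in u, then factor.
q² - 6 is irreducible over ℤ (6 is not a perfect square).
q² + 6 is irreducible over ℤ (always positive, so no real roots).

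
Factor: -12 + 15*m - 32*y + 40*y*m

Group as (40*y*m - 32*y) + (15*m - 12) = 8*y*(5*m - 4) + 3*(5*m - 4).
Both groups share the factor (5*m - 4).

(5*m - 4)*(8*y + 3)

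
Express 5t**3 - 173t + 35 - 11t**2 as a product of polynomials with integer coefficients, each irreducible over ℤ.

By the rational root theorem, t = -5 is a root, giving the factor (t + 5) and quotient 5t**2 - 36t + 7.
The remaining quadratic factors as (5t - 1)(t - 7).

(5t - 1)(t + 5)(t - 7)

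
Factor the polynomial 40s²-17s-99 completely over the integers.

Need a pair with product 40·(-99) = -3960 and sum -17: that's 55 and -72.
Split the middle term: 40s²+55s - 72s-99 = 5s(8s+11) - 9(8s+11).

(5s-9)(8s+11)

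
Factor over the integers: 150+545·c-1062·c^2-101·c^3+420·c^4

(3·c+5)·(4·c-5)·(5·c+1)·(7·c-6)

Trying the rational-root candidates, c = 6/7 is a root, so (7·c-6) divides it; the quotient is 60·c^3+37·c^2-120·c-25.
Continuing, c = -5/3 is a root, so (3·c+5) is a factor; dividing leaves 20·c^2-21·c-5.
The remaining quadratic factors as (5·c+1)(4·c-5).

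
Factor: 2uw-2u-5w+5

Group as (2uw-2u) + (-5w+5) = 2u(w-1) - 5(w-1).
Both groups share the factor (w-1).

(2u-5)(w-1)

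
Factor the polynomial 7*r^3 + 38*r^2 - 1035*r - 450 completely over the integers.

(7*r + 3)*(r + 15)*(r - 10)

Among the possible rational roots, r = 10 is a root, giving the factor (r - 10) and quotient 7*r^2 + 108*r + 45.
The remaining quadratic factors as (7*r + 3)(r + 15).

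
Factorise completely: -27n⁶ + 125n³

Every term has a factor of n³; factoring it out leaves -27n³ + 125.
Recognize a difference of cubes with the parts 5 and 3n.

-n³(3n - 5)(9n² + 15n + 25)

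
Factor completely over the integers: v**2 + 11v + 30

Two integers with product 30 and sum 11 are 6 and 5.

(v + 5)(v + 6)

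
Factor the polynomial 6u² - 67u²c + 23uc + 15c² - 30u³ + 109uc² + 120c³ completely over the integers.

Group: 6u(-5u² - 7uc + u + 24c² + 3c) + 5c(-5u² - 7uc + u + 24c² + 3c); both groups contain (-5u² - 7uc + u + 24c² + 3c), so (6u + 5c) is a factor with cofactor -5u² - 7uc + u + 24c² + 3c.
The cofactor groups again: -5u² - 7uc + u + 24c² + 3c = -u(5u - 8c - 1) - 3c(5u - 8c - 1); both groups contain (5u - 8c - 1), giving -(u + 3c)(5u - 8c - 1).

-(5u - 8c - 1)(u + 3c)(6u + 5c)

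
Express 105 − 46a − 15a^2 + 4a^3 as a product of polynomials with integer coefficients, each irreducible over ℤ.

Testing divisors of the constant over divisors of the leading coefficient, a = 5 is a root, so (a − 5) divides it; the quotient is 4a^2 + 5a − 21.
The remaining quadratic factors as (a + 3)(4a − 7).

(4a − 7)(a + 3)(a − 5)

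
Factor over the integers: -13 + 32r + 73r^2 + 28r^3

Among the possible rational roots, r = -13/7 is a root, so (7r + 13) divides it; the quotient is 4r^2 + 3r - 1.
The remaining quadratic factors as (4r - 1)(r + 1).

(4r - 1)(7r + 13)(r + 1)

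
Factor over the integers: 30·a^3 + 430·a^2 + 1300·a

10·a·(3·a + 13)·(a + 10)

Pull out the common factor 10·a, then factor the remaining trinomial.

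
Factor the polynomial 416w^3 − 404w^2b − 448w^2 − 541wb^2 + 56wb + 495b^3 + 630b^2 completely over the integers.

Group: 4w(104w^2 + 29wb − 112w − 99b^2 − 126b) − 5b(104w^2 + 29wb − 112w − 99b^2 − 126b); both groups contain (104w^2 + 29wb − 112w − 99b^2 − 126b), so (4w − 5b) is a factor with cofactor 104w^2 + 29wb − 112w − 99b^2 − 126b.
The cofactor groups again: 104w^2 + 29wb − 112w − 99b^2 − 126b = 13w(8w + 9b) + (−11b − 14)(8w + 9b); both groups contain (8w + 9b), giving (13w − 11b − 14)(8w + 9b).

(13w − 11b − 14)(4w − 5b)(8w + 9b)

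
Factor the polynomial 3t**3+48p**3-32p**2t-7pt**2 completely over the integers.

Group: 4p(12p**2+pt-t**2) - 3t(12p**2+pt-t**2); both groups contain (12p**2+pt-t**2), so (4p-3t) is a factor with cofactor 12p**2+pt-t**2.
The cofactor groups again: 12p**2+pt-t**2 = 4p(3p+t) - t(3p+t); both groups contain (3p+t), giving (4p-t)(3p+t).

(3p+t)(4p-3t)(4p-t)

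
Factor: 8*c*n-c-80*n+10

(8*n-1)*(c-10)

Group as (8*c*n-c) + (-80*n+10) = c*(8*n-1) - 10*(8*n-1).
Both groups share the factor (8*n-1).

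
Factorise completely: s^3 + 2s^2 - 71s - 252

(s + 4)(s + 7)(s - 9)

Among the possible rational roots, s = 9 is a root, so (s - 9) is a factor; dividing leaves s^2 + 11s + 28.
The remaining quadratic factors as (s + 7)(s + 4).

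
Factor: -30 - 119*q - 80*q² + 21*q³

(3*q + 1)*(7*q + 6)*(q - 5)

By the rational root theorem, q = 5 is a root, so (q - 5) divides it; the quotient is 21*q² + 25*q + 6.
The remaining quadratic factors as (7*q + 6)(3*q + 1).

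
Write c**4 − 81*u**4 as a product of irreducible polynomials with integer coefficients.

Write as (c**2)² − (9*u**2)², then factor c**2 − 9*u**2 once more.

(c + 3*u)*(c − 3*u)*(c**2 + 9*u**2)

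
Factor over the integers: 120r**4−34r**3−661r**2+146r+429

(4r+3)(5r−11)(6r+13)(r−1)

By the rational root theorem, r = 11/5 is a root, so (5r−11) divides it; the quotient is 24r**3+46r**2−31r−39.
Then r = 1 is a root, so (r−1) is a factor; dividing leaves 24r**2+70r+39.
The remaining quadratic factors as (6r+13)(4r+3).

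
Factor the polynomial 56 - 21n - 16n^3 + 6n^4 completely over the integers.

Group as (6n^4 - 21n) + (-16n^3 + 56) = 3n(2n^3 - 7) - 8(2n^3 - 7).
Both groups share the factor (2n^3 - 7).

(3n - 8)(2n^3 - 7)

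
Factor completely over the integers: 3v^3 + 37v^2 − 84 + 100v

(3v − 2)(v + 6)(v + 7)

Testing divisors of the constant over divisors of the leading coefficient, v = −6 is a root, so (v + 6) is a factor; dividing leaves 3v^2 + 19v − 14.
The remaining quadratic factors as (3v − 2)(v + 7).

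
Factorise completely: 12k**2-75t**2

Every term has a factor of 3. Then 4k**2-25t**2 = (2k)² − (5t)².

3(2k+5t)(2k-5t)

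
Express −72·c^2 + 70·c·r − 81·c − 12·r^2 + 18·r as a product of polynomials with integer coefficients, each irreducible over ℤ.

−(8·c − 6·r + 9)·(9·c − 2·r)

Group: −9·c·(8·c − 6·r + 9) + 2·r·(8·c − 6·r + 9); both groups contain (8·c − 6·r + 9).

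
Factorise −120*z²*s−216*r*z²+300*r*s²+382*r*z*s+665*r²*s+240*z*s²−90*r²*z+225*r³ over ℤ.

Group: 5*r*(45*r²+36*r*z+25*r*s+20*z*s) + (−6*z+12*s)*(45*r²+36*r*z+25*r*s+20*z*s); both groups contain (45*r²+36*r*z+25*r*s+20*z*s), so (5*r−6*z+12*s) is a factor with cofactor 45*r²+36*r*z+25*r*s+20*z*s.
The cofactor groups again: 45*r²+36*r*z+25*r*s+20*z*s = 9*r*(5*r+4*z) + 5*s*(5*r+4*z); both groups contain (5*r+4*z), giving (9*r+5*s)*(5*r+4*z).

(5*r−6*z+12*s)*(5*r+4*z)*(9*r+5*s)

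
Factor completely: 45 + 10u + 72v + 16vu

(2u + 9)(8v + 5)

Group as (16vu + 72v) + (10u + 45) = 8v(2u + 9) + 5(2u + 9).
Both groups share the factor (2u + 9).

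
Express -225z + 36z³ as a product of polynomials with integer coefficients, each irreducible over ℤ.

9z(2z + 5)(2z - 5)

Every term has a factor of 9z. Then 4z² - 25 = (2z)² − (5)².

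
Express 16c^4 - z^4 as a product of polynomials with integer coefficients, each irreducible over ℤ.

(2c)⁴ − (z)⁴ = ((2c)² − (z)²)((2c)² + (z)²); the first factor splits again, the second (4c^2 + z^2) is irreducible.

(2c + z)(2c - z)(4c^2 + z^2)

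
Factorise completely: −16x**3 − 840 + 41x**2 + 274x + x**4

(x + 4)(x − 10)(x − 3)(x − 7)

Testing divisors of the constant over divisors of the leading coefficient, x = 10 is a root, giving the factor (x − 10) and quotient x**3 − 6x**2 − 19x + 84.
Next, x = −4 is a root, so (x + 4) is a factor; dividing leaves x**2 − 10x + 21.
The remaining quadratic factors as (x − 7)(x − 3).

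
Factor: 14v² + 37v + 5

(2v + 5)(7v + 1)

Need a pair with product 14·5 = 70 and sum 37: that's 2 and 35.
Split the middle term: 14v² + 2v + 35v + 5 = 2v(7v + 1) + 5(7v + 1).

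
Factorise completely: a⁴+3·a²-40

(a²+8)·(a²-5)

Substitute u = a² to get a quadratic in u, then factor.
a²+8 is irreducible over ℤ (always positive, so no real roots).
a²-5 is irreducible over ℤ (5 is not a perfect square).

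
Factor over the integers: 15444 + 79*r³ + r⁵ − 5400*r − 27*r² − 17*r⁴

(r + 6)*(r − 13)*(r − 3)*(r² − 7*r + 66)

Trying the rational-root candidates, r = −6 is a root, giving the factor (r + 6) and quotient r⁴ − 23*r³ + 217*r² − 1329*r + 2574.
Next, r = 3 is a root, so (r − 3) is a factor; dividing leaves r³ − 20*r² + 157*r − 858.
Then r = 13 is a root, so (r − 13) divides it; the quotient is r² − 7*r + 66.
The quadratic r² − 7*r + 66 has discriminant −215 < 0 and is irreducible over ℤ.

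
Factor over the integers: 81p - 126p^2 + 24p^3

3p(2p - 9)(4p - 3)

Pull out the common factor 3p, then factor the remaining trinomial.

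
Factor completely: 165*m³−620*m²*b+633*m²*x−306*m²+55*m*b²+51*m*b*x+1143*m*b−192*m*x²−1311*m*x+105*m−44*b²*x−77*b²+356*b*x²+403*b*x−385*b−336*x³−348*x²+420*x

(3*m−11*b+12*x)*(11*m−b+7*x−5)*(5*m−4*x−7)

Group: 5*m*(33*m²−124*m*b+153*m*x−15*m+11*b²−89*b*x+55*b+84*x²−60*x) + (−4*x−7)*(33*m²−124*m*b+153*m*x−15*m+11*b²−89*b*x+55*b+84*x²−60*x); both groups contain (33*m²−124*m*b+153*m*x−15*m+11*b²−89*b*x+55*b+84*x²−60*x), so (5*m−4*x−7) is a factor with cofactor 33*m²−124*m*b+153*m*x−15*m+11*b²−89*b*x+55*b+84*x²−60*x.
The cofactor groups again: 33*m²−124*m*b+153*m*x−15*m+11*b²−89*b*x+55*b+84*x²−60*x = 11*m*(3*m−11*b+12*x) + (−b+7*x−5)*(3*m−11*b+12*x); both groups contain (3*m−11*b+12*x), giving (11*m−b+7*x−5)*(3*m−11*b+12*x).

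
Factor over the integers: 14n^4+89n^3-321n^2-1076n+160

Among the possible rational roots, n = -8 is a root, so (n+8) divides it; the quotient is 14n^3-23n^2-137n+20.
Continuing, n = -5/2 is a root, giving the factor (2n+5) and quotient 7n^2-29n+4.
The remaining quadratic factors as (7n-1)(n-4).

(2n+5)(7n-1)(n+8)(n-4)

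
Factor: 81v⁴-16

Write as (9v²)² − (4)², then factor 9v²-4 once more.

(3v+2)(3v-2)(9v²+4)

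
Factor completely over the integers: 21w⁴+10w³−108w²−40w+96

Among the possible rational roots, w = −4/3 is a root, so (3w+4) is a factor; dividing leaves 7w³−6w²−28w+24.
Next, w = 6/7 is a root, so (7w−6) is a factor; dividing leaves w²−4.
The remaining quadratic factors as (w+2)(w−2).

(3w+4)(7w−6)(w+2)(w−2)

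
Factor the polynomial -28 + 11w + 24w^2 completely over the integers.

Need a pair with product 24·(-28) = -672 and sum 11: that's -21 and 32.
Split the middle term: 24w^2 - 21w + 32w - 28 = 3w(8w - 7) + 4(8w - 7).

(3w + 4)(8w - 7)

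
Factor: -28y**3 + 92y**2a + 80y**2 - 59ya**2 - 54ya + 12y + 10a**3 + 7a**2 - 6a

-(7y - 2a + 1)(2y - 5a - 6)(2y - a)

Group: 2y(-14y**2 + 39ya + 40y - 10a**2 - 7a + 6) - a(-14y**2 + 39ya + 40y - 10a**2 - 7a + 6); both groups contain (-14y**2 + 39ya + 40y - 10a**2 - 7a + 6), so (2y - a) is a factor with cofactor -14y**2 + 39ya + 40y - 10a**2 - 7a + 6.
The cofactor groups again: -14y**2 + 39ya + 40y - 10a**2 - 7a + 6 = -2y(7y - 2a + 1) + (5a + 6)(7y - 2a + 1); both groups contain (7y - 2a + 1), giving -(2y - 5a - 6)(7y - 2a + 1).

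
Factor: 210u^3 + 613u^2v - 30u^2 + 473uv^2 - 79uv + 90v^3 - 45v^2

Group: 7u(30u^2 + 79uv + 45v^2) + (2v - 1)(30u^2 + 79uv + 45v^2); both groups contain (30u^2 + 79uv + 45v^2), so (7u + 2v - 1) is a factor with cofactor 30u^2 + 79uv + 45v^2.
The cofactor groups again: 30u^2 + 79uv + 45v^2 = 6u(5u + 9v) + 5v(5u + 9v); both groups contain (5u + 9v), giving (6u + 5v)(5u + 9v).

(5u + 9v)(6u + 5v)(7u + 2v - 1)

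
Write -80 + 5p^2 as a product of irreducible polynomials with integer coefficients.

5(p + 4)(p - 4)

Factor out 5, leaving p^2 - 16, which is a difference of two squares.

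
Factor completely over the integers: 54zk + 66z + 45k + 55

Group as (54zk + 66z) + (45k + 55) = 6z(9k + 11) + 5(9k + 11).
Both groups share the factor (9k + 11).

(6z + 5)(9k + 11)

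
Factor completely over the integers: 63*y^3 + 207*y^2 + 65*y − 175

By the rational root theorem, y = 5/7 is a root, so (7*y − 5) divides it; the quotient is 9*y^2 + 36*y + 35.
The remaining quadratic factors as (3*y + 5)(3*y + 7).

(3*y + 5)*(3*y + 7)*(7*y − 5)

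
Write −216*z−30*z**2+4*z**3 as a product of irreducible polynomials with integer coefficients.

2*z*(2*z+9)*(z−12)

Pull out the common factor 2*z, then factor the remaining trinomial.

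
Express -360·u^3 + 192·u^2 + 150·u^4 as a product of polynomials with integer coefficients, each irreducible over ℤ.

Pull out the common factor 6·u^2, then factor the remaining trinomial.

6·u^2·(5·u - 4)·(5·u - 8)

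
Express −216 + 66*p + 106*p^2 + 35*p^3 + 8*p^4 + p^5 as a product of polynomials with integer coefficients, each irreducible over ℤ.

(p + 3)*(p + 4)*(p − 1)*(p^2 + 2*p + 18)

Trying the rational-root candidates, p = −4 is a root, so (p + 4) divides it; the quotient is p^4 + 4*p^3 + 19*p^2 + 30*p − 54.
Next, p = −3 is a root, giving the factor (p + 3) and quotient p^3 + p^2 + 16*p − 18.
Continuing, p = 1 is a root, so (p − 1) divides it; the quotient is p^2 + 2*p + 18.
The quadratic p^2 + 2*p + 18 has discriminant −68 < 0 and is irreducible over ℤ.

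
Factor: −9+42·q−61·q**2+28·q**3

(4·q−3)·(7·q−3)·(q−1)

Testing divisors of the constant over divisors of the leading coefficient, q = 3/7 is a root, giving the factor (7·q−3) and quotient 4·q**2−7·q+3.
The remaining quadratic factors as (q−1)(4·q−3).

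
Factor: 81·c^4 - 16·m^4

Write as (9·c^2)² − (4·m^2)², then factor 9·c^2 - 4·m^2 once more.

(3·c + 2·m)·(3·c - 2·m)·(9·c^2 + 4·m^2)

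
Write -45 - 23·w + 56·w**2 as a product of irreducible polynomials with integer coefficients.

Need a pair with product 56·(-45) = -2520 and sum -23: that's 40 and -63.
Split the middle term: 56·w**2 + 40·w - 63·w - 45 = 8·w·(7·w + 5) - 9·(7·w + 5).

(7·w + 5)·(8·w - 9)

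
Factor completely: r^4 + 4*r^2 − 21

Substitute u = r^2 to get a quadratic in u, then factor.
r^2 − 3 is irreducible over ℤ (3 is not a perfect square).
r^2 + 7 is irreducible over ℤ (always positive, so no real roots).

(r^2 + 7)*(r^2 − 3)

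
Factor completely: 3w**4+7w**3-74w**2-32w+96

Among the possible rational roots, w = -6 is a root, so (w+6) is a factor; dividing leaves 3w**3-11w**2-8w+16.
Then w = 1 is a root, giving the factor (w-1) and quotient 3w**2-8w-16.
The remaining quadratic factors as (3w+4)(w-4).

(3w+4)(w+6)(w-1)(w-4)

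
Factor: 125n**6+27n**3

Factor out n**3 first: what remains is 125n**3+27.
Recognize a sum of cubes with the parts 5n and 3.

n**3(5n+3)(25n**2−15n+9)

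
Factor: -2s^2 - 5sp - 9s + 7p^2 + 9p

Group: -2s(s - p) + (-7p - 9)(s - p); both groups contain (s - p).

-(s - p)(2s + 7p + 9)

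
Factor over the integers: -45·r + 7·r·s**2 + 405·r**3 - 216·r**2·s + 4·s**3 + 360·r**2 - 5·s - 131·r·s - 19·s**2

(5·r - s + 5)·(9·r + s)·(9·r - 4·s - 1)

Group: 5·r·(81·r**2 - 27·r·s - 9·r - 4·s**2 - s) + (-s + 5)·(81·r**2 - 27·r·s - 9·r - 4·s**2 - s); both groups contain (81·r**2 - 27·r·s - 9·r - 4·s**2 - s), so (5·r - s + 5) is a factor with cofactor 81·r**2 - 27·r·s - 9·r - 4·s**2 - s.
The cofactor groups again: 81·r**2 - 27·r·s - 9·r - 4·s**2 - s = 9·r·(9·r + s) + (-4·s - 1)·(9·r + s); both groups contain (9·r + s), giving (9·r - 4·s - 1)·(9·r + s).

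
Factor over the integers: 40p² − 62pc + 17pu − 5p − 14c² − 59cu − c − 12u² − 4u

Group: 5p(8p − 14c − 3u − 1) + (c + 4u)(8p − 14c − 3u − 1); both groups contain (8p − 14c − 3u − 1).

(8p − 14c − 3u − 1)(5p + c + 4u)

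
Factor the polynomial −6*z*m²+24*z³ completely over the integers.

6*z*(2*z−m)*(2*z+m)

Pull out the common factor 6*z; 4*z²−m² is a difference of squares.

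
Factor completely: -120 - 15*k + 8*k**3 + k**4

(k + 8)*(k**3 - 15)

Group as (k**4 - 15*k) + (8*k**3 - 120) = k*(k**3 - 15) + 8*(k**3 - 15).
Both groups share the factor (k**3 - 15).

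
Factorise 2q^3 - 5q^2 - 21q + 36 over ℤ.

Testing divisors of the constant over divisors of the leading coefficient, q = 4 is a root, so (q - 4) divides it; the quotient is 2q^2 + 3q - 9.
The remaining quadratic factors as (q + 3)(2q - 3).

(2q - 3)(q + 3)(q - 4)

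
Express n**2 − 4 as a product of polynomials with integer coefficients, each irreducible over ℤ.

Two integers with product −4 and sum 0 are −2 and 2.

(n + 2)*(n − 2)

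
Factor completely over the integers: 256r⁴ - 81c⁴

Difference of squares twice: with A = 4r and B = 3c, A⁴ − B⁴ = (A² − B²)(A² + B²), and A² − B² factors again.

(4r - 3c)(4r + 3c)(16r² + 9c²)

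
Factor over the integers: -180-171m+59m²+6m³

Trying the rational-root candidates, m = -12 is a root, giving the factor (m+12) and quotient 6m²-13m-15.
The remaining quadratic factors as (m-3)(6m+5).

(6m+5)(m+12)(m-3)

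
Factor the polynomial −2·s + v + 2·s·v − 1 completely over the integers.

(2·s + 1)·(v − 1)

Group as (2·s·v − 2·s) + (v − 1) = 2·s·(v − 1) + (v − 1).
Both groups share the factor (v − 1).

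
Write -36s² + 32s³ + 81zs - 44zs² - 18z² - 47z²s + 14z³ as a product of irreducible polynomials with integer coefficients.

Group: 7z(2z² - 9zs + 4s²) + (8s - 9)(2z² - 9zs + 4s²); both groups contain (2z² - 9zs + 4s²), so (7z + 8s - 9) is a factor with cofactor 2z² - 9zs + 4s².
The cofactor groups again: 2z² - 9zs + 4s² = z(2z - s) - 4s(2z - s); both groups contain (2z - s), giving (z - 4s)(2z - s).

(z - 4s)(2z - s)(7z + 8s - 9)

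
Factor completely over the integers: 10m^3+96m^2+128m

2m(5m+8)(m+8)

Pull out the common factor 2m, then factor the remaining trinomial.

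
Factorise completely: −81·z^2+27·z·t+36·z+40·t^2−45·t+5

Group: −9·z·(9·z−8·t+1) + (−5·t+5)·(9·z−8·t+1); both groups contain (9·z−8·t+1).

−(9·z−8·t+1)·(9·z+5·t−5)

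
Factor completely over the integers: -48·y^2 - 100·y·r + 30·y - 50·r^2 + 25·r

Group: -8·y·(6·y + 5·r) + (-10·r + 5)·(6·y + 5·r); both groups contain (6·y + 5·r).

-(8·y + 10·r - 5)·(6·y + 5·r)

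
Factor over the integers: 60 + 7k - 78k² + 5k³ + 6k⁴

(6k + 5)(k + 4)(k - 1)(k - 3)

Trying the rational-root candidates, k = 1 is a root, so (k - 1) divides it; the quotient is 6k³ + 11k² - 67k - 60.
Continuing, k = 3 is a root, giving the factor (k - 3) and quotient 6k² + 29k + 20.
The remaining quadratic factors as (k + 4)(6k + 5).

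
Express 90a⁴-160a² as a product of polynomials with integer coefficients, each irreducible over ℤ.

Factor out 10a², leaving 9a²-16, which is a difference of two squares.

10a²(3a+4)(3a-4)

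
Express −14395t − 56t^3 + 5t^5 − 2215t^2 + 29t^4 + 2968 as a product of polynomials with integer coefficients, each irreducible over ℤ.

Testing divisors of the constant over divisors of the leading coefficient, t = −7 is a root, so (t + 7) divides it; the quotient is 5t^4 − 6t^3 − 14t^2 − 2117t + 424.
Next, t = 1/5 is a root, so (5t − 1) is a factor; dividing leaves t^3 − t^2 − 3t − 424.
Next, t = 8 is a root, giving the factor (t − 8) and quotient t^2 + 7t + 53.
The quadratic t^2 + 7t + 53 has discriminant −163 < 0 and is irreducible over ℤ.

(5t − 1)(t + 7)(t − 8)(t^2 + 7t + 53)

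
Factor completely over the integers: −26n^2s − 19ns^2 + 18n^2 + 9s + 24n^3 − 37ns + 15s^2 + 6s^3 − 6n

(2n − 3s)(3n + 2s + 3)(4n − s − 1)

Group: 4n(6n^2 − 5ns + 6n − 6s^2 − 9s) + (−s − 1)(6n^2 − 5ns + 6n − 6s^2 − 9s); both groups contain (6n^2 − 5ns + 6n − 6s^2 − 9s), so (4n − s − 1) is a factor with cofactor 6n^2 − 5ns + 6n − 6s^2 − 9s.
The cofactor groups again: 6n^2 − 5ns + 6n − 6s^2 − 9s = 2n(3n + 2s + 3) − 3s(3n + 2s + 3); both groups contain (3n + 2s + 3), giving (2n − 3s)(3n + 2s + 3).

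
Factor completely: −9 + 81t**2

Pull out the common factor 9; 9t**2 − 1 is a difference of squares.

9(3t + 1)(3t − 1)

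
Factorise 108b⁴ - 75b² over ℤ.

Pull out the common factor 3b²; 36b² - 25 is a difference of squares.

3b²(6b + 5)(6b - 5)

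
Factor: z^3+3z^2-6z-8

(z+1)(z+4)(z-2)

Testing divisors of the constant over divisors of the leading coefficient, z = 2 is a root, giving the factor (z-2) and quotient z^2+5z+4.
The remaining quadratic factors as (z+1)(z+4).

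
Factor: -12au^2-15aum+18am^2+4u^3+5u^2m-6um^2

-(4u-3m)(u+2m)(3a-u)

Group: 4u(-3au-6am+u^2+2um) - 3m(-3au-6am+u^2+2um); both groups contain (-3au-6am+u^2+2um), so (4u-3m) is a factor with cofactor -3au-6am+u^2+2um.
The cofactor groups again: -3au-6am+u^2+2um = -3a(u+2m) + u(u+2m); both groups contain (u+2m), giving -(3a-u)(u+2m).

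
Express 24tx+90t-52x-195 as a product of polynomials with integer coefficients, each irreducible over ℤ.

Group as (24tx+90t) + (-52x-195) = 6t(4x+15) - 13(4x+15).
Both groups share the factor (4x+15).

(4x+15)(6t-13)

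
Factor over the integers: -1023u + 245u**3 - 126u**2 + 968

Trying the rational-root candidates, u = 8/7 is a root, so (7u - 8) is a factor; dividing leaves 35u**2 + 22u - 121.
The remaining quadratic factors as (5u + 11)(7u - 11).

(5u + 11)(7u - 11)(7u - 8)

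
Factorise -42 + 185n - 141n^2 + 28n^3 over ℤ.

(4n - 7)(7n - 2)(n - 3)

Trying the rational-root candidates, n = 2/7 is a root, giving the factor (7n - 2) and quotient 4n^2 - 19n + 21.
The remaining quadratic factors as (n - 3)(4n - 7).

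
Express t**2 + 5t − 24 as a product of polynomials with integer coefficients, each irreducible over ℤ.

(t + 8)(t − 3)

Two integers with product −24 and sum 5 are −3 and 8.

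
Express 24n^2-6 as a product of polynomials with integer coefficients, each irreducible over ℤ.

6(2n+1)(2n-1)

Factor out 6, leaving 4n^2-1, which is a difference of two squares.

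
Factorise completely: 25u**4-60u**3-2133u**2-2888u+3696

(5u+12)(5u-4)(u+7)(u-11)

By the rational root theorem, u = 4/5 is a root, so (5u-4) divides it; the quotient is 5u**3-8u**2-433u-924.
Next, u = 11 is a root, giving the factor (u-11) and quotient 5u**2+47u+84.
The remaining quadratic factors as (5u+12)(u+7).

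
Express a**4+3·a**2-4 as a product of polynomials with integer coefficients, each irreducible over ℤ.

Substitute u = a**2 to get a quadratic in u, then factor.
a**2+4 is irreducible over ℤ (sum of squares).
a**2-1 is a difference of squares.

(a+1)·(a-1)·(a**2+4)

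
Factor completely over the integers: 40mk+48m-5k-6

(5k+6)(8m-1)

Group as (40mk+48m) + (-5k-6) = 8m(5k+6) - (5k+6).
Both groups share the factor (5k+6).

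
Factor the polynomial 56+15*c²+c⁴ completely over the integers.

(c²+7)*(c²+8)

Substitute u = c² to get a quadratic in u, then factor.
c²+8 is irreducible over ℤ (always positive, so no real roots).
c²+7 is irreducible over ℤ (always positive, so no real roots).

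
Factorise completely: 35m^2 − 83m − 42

Need a pair with product 35·(−42) = −1470 and sum −83: that's 15 and −98.
Split the middle term: 35m^2 + 15m − 98m − 42 = 5m(7m + 3) − 14(7m + 3).

(5m − 14)(7m + 3)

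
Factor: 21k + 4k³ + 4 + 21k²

(4k + 1)(k + 1)(k + 4)

Trying the rational-root candidates, k = −4 is a root, so (k + 4) divides it; the quotient is 4k² + 5k + 1.
The remaining quadratic factors as (4k + 1)(k + 1).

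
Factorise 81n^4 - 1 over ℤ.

Write as (9n^2)² − (1)², then factor 9n^2 - 1 once more.

(3n + 1)(3n - 1)(9n^2 + 1)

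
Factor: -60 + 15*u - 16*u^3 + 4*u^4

(u - 4)*(4*u^3 + 15)

Group as (4*u^4 + 15*u) + (-16*u^3 - 60) = u*(4*u^3 + 15) - 4*(4*u^3 + 15).
Both groups share the factor (4*u^3 + 15).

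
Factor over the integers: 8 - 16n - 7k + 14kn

(2n - 1)(7k - 8)

Group as (14kn - 7k) + (-16n + 8) = 7k(2n - 1) - 8(2n - 1).
Both groups share the factor (2n - 1).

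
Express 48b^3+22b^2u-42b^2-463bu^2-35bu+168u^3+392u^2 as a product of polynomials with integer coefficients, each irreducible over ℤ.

Group: 3b(16b^2+50bu-14b-21u^2-49u) - 8u(16b^2+50bu-14b-21u^2-49u); both groups contain (16b^2+50bu-14b-21u^2-49u), so (3b-8u) is a factor with cofactor 16b^2+50bu-14b-21u^2-49u.
The cofactor groups again: 16b^2+50bu-14b-21u^2-49u = 2b(8b-3u-7) + 7u(8b-3u-7); both groups contain (8b-3u-7), giving (2b+7u)(8b-3u-7).

(2b+7u)(3b-8u)(8b-3u-7)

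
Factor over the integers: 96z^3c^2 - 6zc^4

Pull out the common factor 6zc^2; 16z^2 - c^2 is a difference of squares.

6c^2z(4z - c)(4z + c)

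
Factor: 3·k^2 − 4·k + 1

Need a pair with product 3·1 = 3 and sum −4: that's −3 and −1.
Split the middle term: 3·k^2 − 3·k − k + 1 = 3·k·(k − 1) − (k − 1).

(3·k − 1)·(k − 1)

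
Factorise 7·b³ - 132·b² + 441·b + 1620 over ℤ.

(7·b + 15)·(b - 12)·(b - 9)

Trying the rational-root candidates, b = 9 is a root, so (b - 9) divides it; the quotient is 7·b² - 69·b - 180.
The remaining quadratic factors as (7·b + 15)(b - 12).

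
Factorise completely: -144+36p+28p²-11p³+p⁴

(p+2)(p-3)(p-4)(p-6)

Testing divisors of the constant over divisors of the leading coefficient, p = 4 is a root, so (p-4) divides it; the quotient is p³-7p²+36.
Then p = 3 is a root, so (p-3) divides it; the quotient is p²-4p-12.
The remaining quadratic factors as (p+2)(p-6).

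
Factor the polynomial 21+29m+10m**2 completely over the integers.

Need a pair with product 10·21 = 210 and sum 29: that's 15 and 14.
Split the middle term: 10m**2+15m + 14m+21 = 5m(2m+3) + 7(2m+3).

(2m+3)(5m+7)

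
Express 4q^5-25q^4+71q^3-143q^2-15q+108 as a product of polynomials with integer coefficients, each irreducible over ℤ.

(4q+3)(q-1)(q-4)(q^2-2q+9)

By the rational root theorem, q = 1 is a root, giving the factor (q-1) and quotient 4q^4-21q^3+50q^2-93q-108.
Then q = -3/4 is a root, giving the factor (4q+3) and quotient q^3-6q^2+17q-36.
Next, q = 4 is a root, so (q-4) divides it; the quotient is q^2-2q+9.
The quadratic q^2-2q+9 has discriminant -32 < 0 and is irreducible over ℤ.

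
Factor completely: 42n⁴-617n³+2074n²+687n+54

(6n+1)(7n+1)(n-6)(n-9)

Testing divisors of the constant over divisors of the leading coefficient, n = -1/6 is a root, so (6n+1) divides it; the quotient is 7n³-104n²+363n+54.
Next, n = -1/7 is a root, so (7n+1) divides it; the quotient is n²-15n+54.
The remaining quadratic factors as (n-6)(n-9).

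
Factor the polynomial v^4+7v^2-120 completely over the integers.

(v^2+15)(v^2-8)

Substitute u = v^2 to get a quadratic in u, then factor.
v^2-8 is irreducible over ℤ (8 is not a perfect square).
v^2+15 is irreducible over ℤ (always positive, so no real roots).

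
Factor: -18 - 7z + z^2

(z + 2)(z - 9)

Two integers with product -18 and sum -7 are 2 and -9.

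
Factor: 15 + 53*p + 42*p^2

(6*p + 5)*(7*p + 3)

Need a pair with product 42·15 = 630 and sum 53: that's 18 and 35.
Split the middle term: 42*p^2 + 18*p + 35*p + 15 = 6*p*(7*p + 3) + 5*(7*p + 3).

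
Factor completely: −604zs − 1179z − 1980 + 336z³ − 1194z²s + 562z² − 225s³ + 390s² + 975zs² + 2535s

Group: 6z(56z² − 59zs − 9z + 15s² − 15s − 180) + (−15s + 11)(56z² − 59zs − 9z + 15s² − 15s − 180); both groups contain (56z² − 59zs − 9z + 15s² − 15s − 180), so (6z − 15s + 11) is a factor with cofactor 56z² − 59zs − 9z + 15s² − 15s − 180.
The cofactor groups again: 56z² − 59zs − 9z + 15s² − 15s − 180 = 7z(8z − 5s − 15) + (−3s + 12)(8z − 5s − 15); both groups contain (8z − 5s − 15), giving (7z − 3s + 12)(8z − 5s − 15).

(6z − 15s + 11)(7z − 3s + 12)(8z − 5s − 15)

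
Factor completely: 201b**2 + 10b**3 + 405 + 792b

Trying the rational-root candidates, b = -3/5 is a root, so (5b + 3) divides it; the quotient is 2b**2 + 39b + 135.
The remaining quadratic factors as (b + 15)(2b + 9).

(2b + 9)(5b + 3)(b + 15)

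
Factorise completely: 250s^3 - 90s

Pull out the common factor 10s; 25s^2 - 9 is a difference of squares.

10s(5s + 3)(5s - 3)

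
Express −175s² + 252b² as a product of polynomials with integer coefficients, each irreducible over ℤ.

7(6b + 5s)(6b − 5s)

Every term has a factor of 7. Then 36b² − 25s² = (6b)² − (5s)².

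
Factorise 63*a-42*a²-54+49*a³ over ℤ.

Group as (49*a³+63*a) + (-42*a²-54) = 7*a*(7*a²+9) - 6*(7*a²+9).
Both groups share the factor (7*a²+9).

(7*a-6)*(7*a²+9)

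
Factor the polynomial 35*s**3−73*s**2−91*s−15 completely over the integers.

(5*s+1)*(7*s+5)*(s−3)

Trying the rational-root candidates, s = −5/7 is a root, so (7*s+5) divides it; the quotient is 5*s**2−14*s−3.
The remaining quadratic factors as (s−3)(5*s+1).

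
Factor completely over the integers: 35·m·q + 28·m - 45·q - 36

Group as (35·m·q + 28·m) + (-45·q - 36) = 7·m·(5·q + 4) - 9·(5·q + 4).
Both groups share the factor (5·q + 4).

(5·q + 4)·(7·m - 9)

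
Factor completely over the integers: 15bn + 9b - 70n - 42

(3b - 14)(5n + 3)

Group as (15bn + 9b) + (-70n - 42) = 3b(5n + 3) - 14(5n + 3).
Both groups share the factor (5n + 3).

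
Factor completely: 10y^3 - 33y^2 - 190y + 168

Among the possible rational roots, y = -7/2 is a root, so (2y + 7) is a factor; dividing leaves 5y^2 - 34y + 24.
The remaining quadratic factors as (y - 6)(5y - 4).

(2y + 7)(5y - 4)(y - 6)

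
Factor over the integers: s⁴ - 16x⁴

(s + 2x)(s - 2x)(s² + 4x²)

(s)⁴ − (2x)⁴ = ((s)² − (2x)²)((s)² + (2x)²); the first factor splits again, the second (s² + 4x²) is irreducible.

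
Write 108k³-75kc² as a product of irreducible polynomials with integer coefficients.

3k(6k-5c)(6k+5c)

Pull out the common factor 3k; 36k²-25c² is a difference of squares.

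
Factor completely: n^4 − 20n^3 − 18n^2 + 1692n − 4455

By the rational root theorem, n = 15 is a root, giving the factor (n − 15) and quotient n^3 − 5n^2 − 93n + 297.
Then n = 3 is a root, so (n − 3) divides it; the quotient is n^2 − 2n − 99.
The remaining quadratic factors as (n + 9)(n − 11).

(n + 9)(n − 11)(n − 15)(n − 3)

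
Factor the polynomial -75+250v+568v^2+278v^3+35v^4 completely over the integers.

(5v-1)(7v+15)(v+1)(v+5)

By the rational root theorem, v = -1 is a root, so (v+1) is a factor; dividing leaves 35v^3+243v^2+325v-75.
Continuing, v = -5 is a root, giving the factor (v+5) and quotient 35v^2+68v-15.
The remaining quadratic factors as (7v+15)(5v-1).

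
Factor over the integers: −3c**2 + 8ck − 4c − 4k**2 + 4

Group: −3c(c − 2k + 2) + (2k + 2)(c − 2k + 2); both groups contain (c − 2k + 2).

−(3c − 2k − 2)(c − 2k + 2)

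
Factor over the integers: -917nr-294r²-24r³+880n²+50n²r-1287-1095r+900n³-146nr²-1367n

Group: 9n(100n²+50nr+220n+6r²+57r+117) + (-4r-11)(100n²+50nr+220n+6r²+57r+117); both groups contain (100n²+50nr+220n+6r²+57r+117), so (9n-4r-11) is a factor with cofactor 100n²+50nr+220n+6r²+57r+117.
The cofactor groups again: 100n²+50nr+220n+6r²+57r+117 = 10n(10n+3r+9) + (2r+13)(10n+3r+9); both groups contain (10n+3r+9), giving (10n+2r+13)(10n+3r+9).

(10n+2r+13)(10n+3r+9)(9n-4r-11)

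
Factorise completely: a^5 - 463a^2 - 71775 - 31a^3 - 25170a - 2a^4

Trying the rational-root candidates, a = -3 is a root, so (a + 3) divides it; the quotient is a^4 - 5a^3 - 16a^2 - 415a - 23925.
Continuing, a = 15 is a root, giving the factor (a - 15) and quotient a^3 + 10a^2 + 134a + 1595.
Continuing, a = -11 is a root, giving the factor (a + 11) and quotient a^2 - a + 145.
The quadratic a^2 - a + 145 has discriminant -579 < 0 and is irreducible over ℤ.

(a + 11)(a + 3)(a - 15)(a^2 - a + 145)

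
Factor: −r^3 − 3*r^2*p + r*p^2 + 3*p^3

Group: r*(−r^2 − 4*r*p − 3*p^2) − p*(−r^2 − 4*r*p − 3*p^2); both groups contain (−r^2 − 4*r*p − 3*p^2), so (r − p) is a factor with cofactor −r^2 − 4*r*p − 3*p^2.
The cofactor groups again: −r^2 − 4*r*p − 3*p^2 = −r*(r + p) − 3*p*(r + p); both groups contain (r + p), giving −(r + 3*p)*(r + p).

−(r − p)*(r + 3*p)*(r + p)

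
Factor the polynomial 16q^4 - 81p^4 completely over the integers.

(2q - 3p)(2q + 3p)(4q^2 + 9p^2)

Write as (4q^2)² − (9p^2)², then factor 4q^2 - 9p^2 once more.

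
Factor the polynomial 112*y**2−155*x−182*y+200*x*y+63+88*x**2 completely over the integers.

(11*x+14*y−7)*(8*x+8*y−9)

Group: 11*x*(8*x+8*y−9) + (14*y−7)*(8*x+8*y−9); both groups contain (8*x+8*y−9).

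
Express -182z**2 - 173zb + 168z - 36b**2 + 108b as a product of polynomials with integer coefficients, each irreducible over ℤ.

Group: -14z(13z + 4b - 12) - 9b(13z + 4b - 12); both groups contain (13z + 4b - 12).

-(13z + 4b - 12)(14z + 9b)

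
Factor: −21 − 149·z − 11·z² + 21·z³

Trying the rational-root candidates, z = −1/7 is a root, so (7·z + 1) divides it; the quotient is 3·z² − 2·z − 21.
The remaining quadratic factors as (z − 3)(3·z + 7).

(3·z + 7)·(7·z + 1)·(z − 3)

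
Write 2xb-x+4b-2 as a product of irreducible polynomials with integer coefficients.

(2b-1)(x+2)

Group as (2xb-x) + (4b-2) = x(2b-1) + 2(2b-1).
Both groups share the factor (2b-1).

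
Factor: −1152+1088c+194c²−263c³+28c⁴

Testing divisors of the constant over divisors of the leading coefficient, c = −2 is a root, so (c+2) is a factor; dividing leaves 28c³−319c²+832c−576.
Next, c = 8 is a root, giving the factor (c−8) and quotient 28c²−95c+72.
The remaining quadratic factors as (4c−9)(7c−8).

(4c−9)(7c−8)(c+2)(c−8)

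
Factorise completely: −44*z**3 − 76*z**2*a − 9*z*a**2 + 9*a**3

−(11*z − 3*a)*(2*z + 3*a)*(2*z + a)

Group: 11*z*(−4*z**2 − 8*z*a − 3*a**2) − 3*a*(−4*z**2 − 8*z*a − 3*a**2); both groups contain (−4*z**2 − 8*z*a − 3*a**2), so (11*z − 3*a) is a factor with cofactor −4*z**2 − 8*z*a − 3*a**2.
The cofactor groups again: −4*z**2 − 8*z*a − 3*a**2 = −2*z*(2*z + 3*a) − a*(2*z + 3*a); both groups contain (2*z + 3*a), giving −(2*z + a)*(2*z + 3*a).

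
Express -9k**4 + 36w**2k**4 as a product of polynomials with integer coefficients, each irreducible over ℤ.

Factor out 9k**4 first: what remains is 4w**2 - 1.
Recognize a difference of squares with the parts 2w and 1.

9k**4(2w + 1)(2w - 1)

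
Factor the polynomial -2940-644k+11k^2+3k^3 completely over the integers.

Among the possible rational roots, k = -14/3 is a root, giving the factor (3k+14) and quotient k^2-k-210.
The remaining quadratic factors as (k-15)(k+14).

(3k+14)(k+14)(k-15)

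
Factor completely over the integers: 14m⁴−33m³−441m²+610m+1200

(2m−5)(7m+8)(m+5)(m−6)

Trying the rational-root candidates, m = 6 is a root, so (m−6) is a factor; dividing leaves 14m³+51m²−135m−200.
Next, m = −5 is a root, so (m+5) divides it; the quotient is 14m²−19m−40.
The remaining quadratic factors as (2m−5)(7m+8).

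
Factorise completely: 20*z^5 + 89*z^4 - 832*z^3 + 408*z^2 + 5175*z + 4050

Trying the rational-root candidates, z = -9 is a root, giving the factor (z + 9) and quotient 20*z^4 - 91*z^3 - 13*z^2 + 525*z + 450.
Then z = -5/4 is a root, so (4*z + 5) divides it; the quotient is 5*z^3 - 29*z^2 + 33*z + 90.
Then z = -6/5 is a root, so (5*z + 6) divides it; the quotient is z^2 - 7*z + 15.
The quadratic z^2 - 7*z + 15 has discriminant -11 < 0 and is irreducible over ℤ.

(4*z + 5)*(5*z + 6)*(z + 9)*(z^2 - 7*z + 15)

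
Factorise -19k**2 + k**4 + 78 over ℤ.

Substitute u = k**2 to get a quadratic in u, then factor.
k**2 - 13 is irreducible over ℤ (13 is not a perfect square).
k**2 - 6 is irreducible over ℤ (6 is not a perfect square).

(k**2 - 13)(k**2 - 6)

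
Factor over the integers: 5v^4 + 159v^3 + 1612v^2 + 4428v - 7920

(5v - 6)(v + 10)(v + 11)(v + 12)

Trying the rational-root candidates, v = -10 is a root, so (v + 10) is a factor; dividing leaves 5v^3 + 109v^2 + 522v - 792.
Then v = -12 is a root, so (v + 12) is a factor; dividing leaves 5v^2 + 49v - 66.
The remaining quadratic factors as (v + 11)(5v - 6).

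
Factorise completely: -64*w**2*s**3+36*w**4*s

4*s*w**2*(3*w-4*s)*(3*w+4*s)

Factor out 4*w**2*s, leaving 9*w**2-16*s**2, which is a difference of two squares.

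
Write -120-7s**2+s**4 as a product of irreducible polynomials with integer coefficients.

(s**2+8)(s**2-15)

Substitute u = s**2 to get a quadratic in u, then factor.
s**2-15 is irreducible over ℤ (15 is not a perfect square).
s**2+8 is irreducible over ℤ (always positive, so no real roots).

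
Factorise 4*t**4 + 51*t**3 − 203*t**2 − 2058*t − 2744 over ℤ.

Testing divisors of the constant over divisors of the leading coefficient, t = −4 is a root, so (t + 4) is a factor; dividing leaves 4*t**3 + 35*t**2 − 343*t − 686.
Then t = −7/4 is a root, so (4*t + 7) divides it; the quotient is t**2 + 7*t − 98.
The remaining quadratic factors as (t − 7)(t + 14).

(4*t + 7)*(t + 14)*(t + 4)*(t − 7)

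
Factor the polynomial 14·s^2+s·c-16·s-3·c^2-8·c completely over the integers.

Group: 2·s·(7·s-3·c-8) + c·(7·s-3·c-8); both groups contain (7·s-3·c-8).

(7·s-3·c-8)·(2·s+c)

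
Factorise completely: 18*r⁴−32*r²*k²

Every term has a factor of 2*r². Then 9*r²−16*k² = (3*r)² − (4*k)².

2*r²*(3*r−4*k)*(3*r+4*k)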